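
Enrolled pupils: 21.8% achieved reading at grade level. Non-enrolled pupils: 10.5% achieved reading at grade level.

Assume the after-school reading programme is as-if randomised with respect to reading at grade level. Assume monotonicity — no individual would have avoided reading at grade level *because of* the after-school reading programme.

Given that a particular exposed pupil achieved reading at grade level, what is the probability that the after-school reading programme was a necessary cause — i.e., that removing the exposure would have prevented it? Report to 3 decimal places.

p₁ = 0.218, p₀ = 0.105.
Under exogeneity and monotonicity, PN = (p₁ − p₀) / p₁.
PN = (0.218 − 0.105) / 0.218 = 0.113 / 0.218 ≈ 0.5183

PN ≈ 0.518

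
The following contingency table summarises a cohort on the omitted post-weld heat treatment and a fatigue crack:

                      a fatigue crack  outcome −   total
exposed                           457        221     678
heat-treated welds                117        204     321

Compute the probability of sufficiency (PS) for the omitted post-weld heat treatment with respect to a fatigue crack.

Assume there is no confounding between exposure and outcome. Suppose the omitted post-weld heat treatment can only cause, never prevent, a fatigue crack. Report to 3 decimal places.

p₁ = P(outcome | exposed) = 457/678 = 0.67404
p₀ = P(outcome | unexposed) = 117/321 = 0.36449
Under exogeneity and monotonicity, PS = (p₁ − p₀) / (1 − p₀).
PS = (0.67404 − 0.36449) / (1 − 0.36449) = 0.30956 / 0.63551 ≈ 0.4871

PS ≈ 0.487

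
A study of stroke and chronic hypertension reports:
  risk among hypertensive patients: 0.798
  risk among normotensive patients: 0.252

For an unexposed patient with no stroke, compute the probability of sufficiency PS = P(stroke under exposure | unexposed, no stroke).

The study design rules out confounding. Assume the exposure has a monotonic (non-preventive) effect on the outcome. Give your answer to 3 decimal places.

Let p₁ = 0.798, p₀ = 0.252.
Under exogeneity and monotonicity, PS = (p₁ − p₀) / (1 − p₀).
PS = (0.798 − 0.252) / (1 − 0.252) = 0.546 / 0.748 ≈ 0.7299

PS ≈ 0.730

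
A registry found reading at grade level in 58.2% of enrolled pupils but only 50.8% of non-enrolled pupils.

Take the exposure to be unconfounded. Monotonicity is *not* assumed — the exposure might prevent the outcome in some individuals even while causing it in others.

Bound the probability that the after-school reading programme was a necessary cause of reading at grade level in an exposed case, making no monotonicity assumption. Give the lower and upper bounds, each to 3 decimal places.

p₁ = 0.582, p₀ = 0.508.
Under exogeneity alone the bounds on PN are max{0,(p₁−p₀)/p₁} ≤ PN ≤ min{1,(1−p₀)/p₁}.
  lower = (p₁ − p₀)/p₁ = 0.074 / 0.582 ≈ 0.1271
  upper = min{1, (1 − p₀)/p₁} = 0.492 / 0.582 ≈ 0.8454

0.127 ≤ PN ≤ 0.845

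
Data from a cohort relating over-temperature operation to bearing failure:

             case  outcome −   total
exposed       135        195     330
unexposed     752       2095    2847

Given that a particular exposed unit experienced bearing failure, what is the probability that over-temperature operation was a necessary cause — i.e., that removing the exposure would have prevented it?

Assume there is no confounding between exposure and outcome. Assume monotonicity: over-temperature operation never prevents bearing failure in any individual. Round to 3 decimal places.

p₁ = P(outcome | exposed) = 135/330 = 0.40909
p₀ = P(outcome | unexposed) = 752/2847 = 0.26414
Under exogeneity and monotonicity, PN = (p₁ − p₀)/p₁.
PN = (0.40909 − 0.26414) / 0.40909 ≈ 0.3543

PN ≈ 0.354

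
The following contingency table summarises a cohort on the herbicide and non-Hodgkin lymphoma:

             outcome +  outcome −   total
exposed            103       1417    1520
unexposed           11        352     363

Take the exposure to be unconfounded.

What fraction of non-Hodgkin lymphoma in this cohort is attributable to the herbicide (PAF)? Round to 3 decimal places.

PAF ≈ 0.499

p₁ = P(outcome | exposed) = 103/1520 = 0.067763
p₀ = P(outcome | unexposed) = 11/363 = 0.030303
Exposure prevalence π = 1520/1883 = 0.80722; overall risk P(Y=1) = 0.060542.
Under exogeneity, PAF = [P(Y=1) − p₀]/P(Y=1).
PAF = (0.060542 − 0.030303) / 0.060542 ≈ 0.4995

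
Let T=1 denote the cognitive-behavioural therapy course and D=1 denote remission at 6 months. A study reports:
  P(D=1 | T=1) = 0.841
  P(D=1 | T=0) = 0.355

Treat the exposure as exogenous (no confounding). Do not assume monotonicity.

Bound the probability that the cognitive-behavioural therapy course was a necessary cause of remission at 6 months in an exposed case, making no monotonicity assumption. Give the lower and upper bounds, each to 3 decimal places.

Let p₁ = 0.841, p₀ = 0.355.
Under exogeneity alone the bounds on PN are max{0,(p₁−p₀)/p₁} ≤ PN ≤ min{1,(1−p₀)/p₁}.
  lower = (p₁ − p₀)/p₁ = 0.486 / 0.841 ≈ 0.5779
  upper = min{1, (1 − p₀)/p₁} = 0.645 / 0.841 ≈ 0.7669

0.578 ≤ PN ≤ 0.767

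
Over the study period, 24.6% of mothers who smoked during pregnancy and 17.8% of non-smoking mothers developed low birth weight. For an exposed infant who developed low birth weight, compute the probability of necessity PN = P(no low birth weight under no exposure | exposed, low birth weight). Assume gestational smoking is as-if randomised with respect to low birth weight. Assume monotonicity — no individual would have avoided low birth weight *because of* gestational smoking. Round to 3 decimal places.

PN ≈ 0.276

p₁ = 0.246, p₀ = 0.178.
Under exogeneity and monotonicity, PN = (p₁ − p₀) / p₁.
PN = (0.246 − 0.178) / 0.246 = 0.068 / 0.246 ≈ 0.2764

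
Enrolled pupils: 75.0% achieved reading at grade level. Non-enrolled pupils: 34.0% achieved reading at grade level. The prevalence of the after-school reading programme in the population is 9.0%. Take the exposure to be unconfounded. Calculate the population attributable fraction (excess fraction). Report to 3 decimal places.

PAF ≈ 0.098

p₁ = 0.75, p₀ = 0.34.
Overall risk P(Y=1) = π·p₁ + (1−π)·p₀ = 0.09×0.75 + 0.91×0.34 = 0.3769.
Under exogeneity, PAF = [P(Y=1) − p₀] / P(Y=1).
PAF = (0.3769 − 0.34) / 0.3769 ≈ 0.0979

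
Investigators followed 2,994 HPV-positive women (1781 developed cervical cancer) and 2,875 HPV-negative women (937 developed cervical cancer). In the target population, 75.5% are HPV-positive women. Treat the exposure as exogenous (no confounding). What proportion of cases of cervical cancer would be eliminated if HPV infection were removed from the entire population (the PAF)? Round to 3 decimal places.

PAF ≈ 0.384

p₁ = P(outcome | exposed) = 1781/2994 = 0.59486
p₀ = P(outcome | unexposed) = 937/2875 = 0.32591
Overall risk P(Y=1) = π·p₁ + (1−π)·p₀ = 0.755×0.59486 + 0.245×0.32591 = 0.52897.
Under exogeneity, PAF = [P(Y=1) − p₀] / P(Y=1).
PAF = (0.52897 − 0.32591) / 0.52897 ≈ 0.3839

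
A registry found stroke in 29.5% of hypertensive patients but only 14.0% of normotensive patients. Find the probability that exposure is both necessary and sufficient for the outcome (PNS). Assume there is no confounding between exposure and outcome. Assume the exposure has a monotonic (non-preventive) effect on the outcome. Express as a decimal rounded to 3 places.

PNS ≈ 0.155

p₁ = 0.295, p₀ = 0.14.
Under exogeneity and monotonicity, PNS = p₁ − p₀.
PNS = 0.295 − 0.14 = 0.155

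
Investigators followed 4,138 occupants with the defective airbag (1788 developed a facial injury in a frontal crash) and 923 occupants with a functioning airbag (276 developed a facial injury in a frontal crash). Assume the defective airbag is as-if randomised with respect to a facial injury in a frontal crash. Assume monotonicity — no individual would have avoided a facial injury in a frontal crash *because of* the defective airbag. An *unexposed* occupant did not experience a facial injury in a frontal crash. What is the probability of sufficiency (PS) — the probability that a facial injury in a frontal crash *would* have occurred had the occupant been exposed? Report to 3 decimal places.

PS ≈ 0.190

p₁ = P(outcome | exposed) = 1788/4138 = 0.43209
p₀ = P(outcome | unexposed) = 276/923 = 0.29902
Under exogeneity and monotonicity, PS = (p₁ − p₀) / (1 − p₀).
PS = (0.43209 − 0.29902) / (1 − 0.29902) = 0.13307 / 0.70098 ≈ 0.1898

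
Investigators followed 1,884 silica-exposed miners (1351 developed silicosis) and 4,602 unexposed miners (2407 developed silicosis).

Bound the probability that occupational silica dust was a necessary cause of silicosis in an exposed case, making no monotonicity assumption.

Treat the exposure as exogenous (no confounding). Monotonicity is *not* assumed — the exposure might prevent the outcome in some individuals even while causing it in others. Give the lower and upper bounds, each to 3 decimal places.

0.271 ≤ PN ≤ 0.665

p₁ = P(outcome | exposed) = 1351/1884 = 0.71709
p₀ = P(outcome | unexposed) = 2407/4602 = 0.52303
Under exogeneity alone the bounds on PN are max{0,(p₁−p₀)/p₁} ≤ PN ≤ min{1,(1−p₀)/p₁}.
  lower = (p₁ − p₀)/p₁ = 0.19406 / 0.71709 ≈ 0.2706
  upper = min{1, (1 − p₀)/p₁} = 0.47697 / 0.71709 ≈ 0.6651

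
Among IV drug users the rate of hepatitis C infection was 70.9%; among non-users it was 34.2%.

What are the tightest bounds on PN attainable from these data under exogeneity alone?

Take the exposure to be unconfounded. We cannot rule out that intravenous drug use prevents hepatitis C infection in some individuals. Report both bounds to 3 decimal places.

p₁ = 0.709, p₀ = 0.342.
Under exogeneity alone the bounds on PN are max{0,(p₁−p₀)/p₁} ≤ PN ≤ min{1,(1−p₀)/p₁}.
  lower = (p₁ − p₀)/p₁ = 0.367 / 0.709 ≈ 0.5176
  upper = min{1, (1 − p₀)/p₁} = 0.658 / 0.709 ≈ 0.9281

0.518 ≤ PN ≤ 0.928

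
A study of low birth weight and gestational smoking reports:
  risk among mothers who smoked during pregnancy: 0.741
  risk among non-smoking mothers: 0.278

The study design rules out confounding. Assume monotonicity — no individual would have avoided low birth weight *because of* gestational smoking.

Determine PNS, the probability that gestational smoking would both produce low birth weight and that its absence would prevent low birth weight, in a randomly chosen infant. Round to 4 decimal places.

Let p₁ = 0.741, p₀ = 0.278.
Under exogeneity and monotonicity, PNS = p₁ − p₀.
PNS = 0.741 − 0.278 = 0.463

PNS ≈ 0.4630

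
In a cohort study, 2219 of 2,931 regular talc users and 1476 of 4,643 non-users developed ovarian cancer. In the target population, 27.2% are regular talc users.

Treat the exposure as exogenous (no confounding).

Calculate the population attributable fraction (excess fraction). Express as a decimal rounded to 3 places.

PAF ≈ 0.273

p₁ = P(outcome | exposed) = 2219/2931 = 0.75708
p₀ = P(outcome | unexposed) = 1476/4643 = 0.3179
Overall risk P(Y=1) = π·p₁ + (1−π)·p₀ = 0.272×0.75708 + 0.728×0.3179 = 0.43736.
Under exogeneity, PAF = [P(Y=1) − p₀] / P(Y=1).
PAF = (0.43736 − 0.3179) / 0.43736 ≈ 0.2731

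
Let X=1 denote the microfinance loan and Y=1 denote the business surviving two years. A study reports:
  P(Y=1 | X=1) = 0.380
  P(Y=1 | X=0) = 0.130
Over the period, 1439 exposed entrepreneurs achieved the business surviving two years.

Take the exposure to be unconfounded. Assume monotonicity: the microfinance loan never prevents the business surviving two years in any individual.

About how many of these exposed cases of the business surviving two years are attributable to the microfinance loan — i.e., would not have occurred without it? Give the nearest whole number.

about 947 cases

Let p₁ = 0.38, p₀ = 0.13.
PN = (p₁ − p₀)/p₁ = (0.38 − 0.13) / 0.38 ≈ 0.65789.
Attributable cases ≈ PN × (exposed cases) = 0.65789 × 1439 ≈ 946.71.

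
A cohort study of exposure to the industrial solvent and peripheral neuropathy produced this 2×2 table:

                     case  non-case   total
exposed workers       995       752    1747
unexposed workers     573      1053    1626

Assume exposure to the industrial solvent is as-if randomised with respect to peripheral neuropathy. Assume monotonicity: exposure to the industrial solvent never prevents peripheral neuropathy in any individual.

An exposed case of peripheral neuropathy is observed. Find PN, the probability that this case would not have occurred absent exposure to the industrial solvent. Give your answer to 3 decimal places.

PN ≈ 0.381

p₁ = P(outcome | exposed) = 995/1747 = 0.56955
p₀ = P(outcome | unexposed) = 573/1626 = 0.3524
Under exogeneity and monotonicity, PN = (p₁ − p₀)/p₁.
PN = (0.56955 − 0.3524) / 0.56955 ≈ 0.3813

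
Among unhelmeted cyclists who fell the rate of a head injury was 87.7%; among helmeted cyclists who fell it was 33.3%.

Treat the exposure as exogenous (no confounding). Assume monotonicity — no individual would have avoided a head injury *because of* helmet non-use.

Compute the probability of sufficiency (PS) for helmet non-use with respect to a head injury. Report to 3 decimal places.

PS ≈ 0.816

p₁ = 0.877, p₀ = 0.333.
Under exogeneity and monotonicity, PS = (p₁ − p₀) / (1 − p₀).
PS = (0.877 − 0.333) / (1 − 0.333) = 0.544 / 0.667 ≈ 0.8156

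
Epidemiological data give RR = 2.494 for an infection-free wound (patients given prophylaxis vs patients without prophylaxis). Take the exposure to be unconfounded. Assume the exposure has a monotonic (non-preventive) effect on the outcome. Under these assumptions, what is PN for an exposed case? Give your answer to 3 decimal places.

PN ≈ 0.599

Under exogeneity and monotonicity, PN = (RR − 1) / RR = 1 − 1/RR.
PN = (2.494 − 1) / 2.494 = 1.494 / 2.494 ≈ 0.5990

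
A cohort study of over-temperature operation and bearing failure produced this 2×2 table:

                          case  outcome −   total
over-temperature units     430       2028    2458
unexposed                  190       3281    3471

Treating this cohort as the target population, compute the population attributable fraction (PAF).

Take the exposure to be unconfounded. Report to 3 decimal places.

p₁ = P(outcome | exposed) = 430/2458 = 0.17494
p₀ = P(outcome | unexposed) = 190/3471 = 0.054739
Exposure prevalence π = 2458/5929 = 0.41457; overall risk P(Y=1) = 0.10457.
Under exogeneity, PAF = [P(Y=1) − p₀]/P(Y=1).
PAF = (0.10457 − 0.054739) / 0.10457 ≈ 0.4765

PAF ≈ 0.477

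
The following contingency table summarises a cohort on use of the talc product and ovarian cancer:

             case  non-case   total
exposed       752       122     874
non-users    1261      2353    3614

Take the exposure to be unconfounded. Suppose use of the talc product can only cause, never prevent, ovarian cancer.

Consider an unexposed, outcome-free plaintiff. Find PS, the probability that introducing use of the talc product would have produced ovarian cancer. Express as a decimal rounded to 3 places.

PS ≈ 0.786

p₁ = P(outcome | exposed) = 752/874 = 0.86041
p₀ = P(outcome | unexposed) = 1261/3614 = 0.34892
Under exogeneity and monotonicity, PS = (p₁ − p₀) / (1 − p₀).
PS = (0.86041 − 0.34892) / (1 − 0.34892) = 0.51149 / 0.65108 ≈ 0.7856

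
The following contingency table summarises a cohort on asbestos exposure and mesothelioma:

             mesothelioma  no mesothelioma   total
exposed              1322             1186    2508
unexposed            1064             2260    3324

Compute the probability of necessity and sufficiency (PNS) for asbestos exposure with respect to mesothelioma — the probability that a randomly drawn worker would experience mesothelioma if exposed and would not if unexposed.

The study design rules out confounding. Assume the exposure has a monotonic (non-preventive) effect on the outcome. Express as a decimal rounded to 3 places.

p₁ = P(outcome | exposed) = 1322/2508 = 0.52711
p₀ = P(outcome | unexposed) = 1064/3324 = 0.3201
Under exogeneity and monotonicity, PNS = p₁ − p₀.
PNS = 0.52711 − 0.3201 = 0.20702

PNS ≈ 0.207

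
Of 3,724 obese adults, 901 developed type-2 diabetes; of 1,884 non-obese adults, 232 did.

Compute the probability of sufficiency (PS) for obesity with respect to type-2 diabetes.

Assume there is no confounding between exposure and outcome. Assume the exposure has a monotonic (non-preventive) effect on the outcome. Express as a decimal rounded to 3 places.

p₁ = P(outcome | exposed) = 901/3724 = 0.24194
p₀ = P(outcome | unexposed) = 232/1884 = 0.12314
Under exogeneity and monotonicity, PS = (p₁ − p₀) / (1 − p₀).
PS = (0.24194 − 0.12314) / (1 − 0.12314) = 0.1188 / 0.87686 ≈ 0.1355

PS ≈ 0.135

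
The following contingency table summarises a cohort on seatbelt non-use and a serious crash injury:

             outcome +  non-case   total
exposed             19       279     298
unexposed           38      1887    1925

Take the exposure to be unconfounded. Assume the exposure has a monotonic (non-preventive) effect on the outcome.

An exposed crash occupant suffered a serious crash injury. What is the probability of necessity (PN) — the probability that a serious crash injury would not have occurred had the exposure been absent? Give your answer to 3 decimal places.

p₁ = P(outcome | exposed) = 19/298 = 0.063758
p₀ = P(outcome | unexposed) = 38/1925 = 0.01974
Under exogeneity and monotonicity, PN = (p₁ − p₀)/p₁.
PN = (0.063758 − 0.01974) / 0.063758 ≈ 0.6904

PN ≈ 0.690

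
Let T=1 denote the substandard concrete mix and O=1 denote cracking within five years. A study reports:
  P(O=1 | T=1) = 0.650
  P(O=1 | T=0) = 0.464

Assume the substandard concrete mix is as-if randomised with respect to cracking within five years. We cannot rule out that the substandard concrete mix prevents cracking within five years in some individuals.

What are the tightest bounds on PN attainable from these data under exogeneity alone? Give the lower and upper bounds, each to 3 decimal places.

Let p₁ = 0.65, p₀ = 0.464.
Under exogeneity alone the bounds on PN are max{0,(p₁−p₀)/p₁} ≤ PN ≤ min{1,(1−p₀)/p₁}.
  lower = (p₁ − p₀)/p₁ = 0.186 / 0.65 ≈ 0.2862
  upper = min{1, (1 − p₀)/p₁} = 0.536 / 0.65 ≈ 0.8246

0.286 ≤ PN ≤ 0.825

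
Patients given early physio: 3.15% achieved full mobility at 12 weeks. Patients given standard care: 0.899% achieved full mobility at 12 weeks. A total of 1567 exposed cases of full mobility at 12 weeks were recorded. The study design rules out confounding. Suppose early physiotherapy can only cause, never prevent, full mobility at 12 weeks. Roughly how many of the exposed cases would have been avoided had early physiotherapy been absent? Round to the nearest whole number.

about 1120 cases

p₁ = 0.0315, p₀ = 0.00899.
PN = (p₁ − p₀)/p₁ = (0.0315 − 0.00899) / 0.0315 ≈ 0.71460.
Attributable cases ≈ PN × (exposed cases) = 0.71460 × 1567 ≈ 1119.78.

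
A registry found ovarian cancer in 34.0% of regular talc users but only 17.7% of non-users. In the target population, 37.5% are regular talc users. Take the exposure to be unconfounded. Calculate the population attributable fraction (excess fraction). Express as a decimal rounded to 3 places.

p₁ = 0.34, p₀ = 0.177.
Overall risk P(Y=1) = π·p₁ + (1−π)·p₀ = 0.375×0.34 + 0.625×0.177 = 0.23813.
Under exogeneity, PAF = [P(Y=1) − p₀] / P(Y=1).
PAF = (0.23813 − 0.177) / 0.23813 ≈ 0.2567

PAF ≈ 0.257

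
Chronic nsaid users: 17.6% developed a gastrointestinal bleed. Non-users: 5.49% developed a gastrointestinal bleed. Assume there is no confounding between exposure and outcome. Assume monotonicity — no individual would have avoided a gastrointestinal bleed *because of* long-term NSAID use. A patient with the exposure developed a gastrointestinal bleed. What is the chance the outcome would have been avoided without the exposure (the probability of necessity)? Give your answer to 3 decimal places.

p₁ = 0.176, p₀ = 0.0549.
Under exogeneity and monotonicity, PN = (p₁ − p₀) / p₁.
PN = (0.176 − 0.0549) / 0.176 = 0.1211 / 0.176 ≈ 0.6881

PN ≈ 0.688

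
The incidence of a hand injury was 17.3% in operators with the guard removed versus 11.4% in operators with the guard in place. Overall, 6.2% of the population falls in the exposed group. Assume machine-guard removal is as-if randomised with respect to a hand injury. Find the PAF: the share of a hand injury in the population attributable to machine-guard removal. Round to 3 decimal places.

p₁ = 0.173, p₀ = 0.114.
Overall risk P(Y=1) = π·p₁ + (1−π)·p₀ = 0.062×0.173 + 0.938×0.114 = 0.11766.
Under exogeneity, PAF = [P(Y=1) − p₀] / P(Y=1).
PAF = (0.11766 − 0.114) / 0.11766 ≈ 0.0311

PAF ≈ 0.031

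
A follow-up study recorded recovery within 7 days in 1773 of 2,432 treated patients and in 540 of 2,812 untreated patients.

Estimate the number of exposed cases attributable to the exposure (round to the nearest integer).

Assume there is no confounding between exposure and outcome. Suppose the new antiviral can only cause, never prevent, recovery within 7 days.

p₁ = P(outcome | exposed) = 1773/2432 = 0.72903
p₀ = P(outcome | unexposed) = 540/2812 = 0.19203
PN = (p₁ − p₀)/p₁ = (0.72903 − 0.19203) / 0.72903 ≈ 0.73659.
Attributable cases ≈ PN × (exposed cases) = 0.73659 × 1773 ≈ 1305.97.

about 1306 cases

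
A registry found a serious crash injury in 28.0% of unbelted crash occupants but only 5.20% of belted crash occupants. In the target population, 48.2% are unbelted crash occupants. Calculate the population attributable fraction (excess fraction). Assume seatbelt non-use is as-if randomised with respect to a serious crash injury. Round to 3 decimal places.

PAF ≈ 0.679

p₁ = 0.28, p₀ = 0.052.
Overall risk P(Y=1) = π·p₁ + (1−π)·p₀ = 0.482×0.28 + 0.518×0.052 = 0.1619.
Under exogeneity, PAF = [P(Y=1) − p₀] / P(Y=1).
PAF = (0.1619 − 0.052) / 0.1619 ≈ 0.6788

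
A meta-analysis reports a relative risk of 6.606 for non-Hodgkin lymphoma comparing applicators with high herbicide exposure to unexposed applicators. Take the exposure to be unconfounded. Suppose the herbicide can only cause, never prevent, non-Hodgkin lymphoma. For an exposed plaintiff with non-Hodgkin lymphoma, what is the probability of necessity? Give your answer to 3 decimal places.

Under exogeneity and monotonicity, PN = (RR − 1) / RR = 1 − 1/RR.
PN = (6.606 − 1) / 6.606 = 5.606 / 6.606 ≈ 0.8486

PN ≈ 0.849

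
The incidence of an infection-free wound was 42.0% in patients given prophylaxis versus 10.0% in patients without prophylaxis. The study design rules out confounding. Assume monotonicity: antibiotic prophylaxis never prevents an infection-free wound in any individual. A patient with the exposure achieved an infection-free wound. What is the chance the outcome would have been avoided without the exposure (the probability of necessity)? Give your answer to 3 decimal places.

PN ≈ 0.762

p₁ = 0.42, p₀ = 0.1.
Under exogeneity and monotonicity, PN = (p₁ − p₀) / p₁.
PN = (0.42 − 0.1) / 0.42 = 0.32 / 0.42 ≈ 0.7619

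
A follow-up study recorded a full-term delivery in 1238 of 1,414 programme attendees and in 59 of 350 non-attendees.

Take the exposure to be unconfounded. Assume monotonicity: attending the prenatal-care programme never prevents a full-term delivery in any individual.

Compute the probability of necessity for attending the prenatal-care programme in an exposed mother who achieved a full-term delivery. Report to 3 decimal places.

PN ≈ 0.807

p₁ = P(outcome | exposed) = 1238/1414 = 0.87553
p₀ = P(outcome | unexposed) = 59/350 = 0.16857
Under exogeneity and monotonicity, PN = (p₁ − p₀) / p₁.
PN = (0.87553 − 0.16857) / 0.87553 = 0.70696 / 0.87553 ≈ 0.8075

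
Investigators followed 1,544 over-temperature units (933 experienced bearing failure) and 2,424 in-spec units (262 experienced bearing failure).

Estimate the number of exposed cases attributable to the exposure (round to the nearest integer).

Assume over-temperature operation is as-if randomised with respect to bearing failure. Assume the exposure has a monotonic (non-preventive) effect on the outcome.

p₁ = P(outcome | exposed) = 933/1544 = 0.60427
p₀ = P(outcome | unexposed) = 262/2424 = 0.10809
PN = (p₁ − p₀)/p₁ = (0.60427 − 0.10809) / 0.60427 ≈ 0.82113.
Attributable cases ≈ PN × (exposed cases) = 0.82113 × 933 ≈ 766.12.

about 766 cases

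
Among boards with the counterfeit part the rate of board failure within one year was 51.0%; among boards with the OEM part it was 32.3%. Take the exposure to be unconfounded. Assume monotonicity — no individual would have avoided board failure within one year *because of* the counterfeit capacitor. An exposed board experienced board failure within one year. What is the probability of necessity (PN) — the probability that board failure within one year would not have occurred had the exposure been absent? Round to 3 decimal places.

p₁ = 0.51, p₀ = 0.323.
Under exogeneity and monotonicity, PN = (p₁ − p₀) / p₁.
PN = (0.51 − 0.323) / 0.51 = 0.187 / 0.51 ≈ 0.3667

PN ≈ 0.367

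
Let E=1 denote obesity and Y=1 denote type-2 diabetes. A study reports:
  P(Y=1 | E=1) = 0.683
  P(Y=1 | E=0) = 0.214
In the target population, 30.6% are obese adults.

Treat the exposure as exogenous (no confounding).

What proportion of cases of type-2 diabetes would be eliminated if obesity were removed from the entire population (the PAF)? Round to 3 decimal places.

Let p₁ = 0.683, p₀ = 0.214.
Overall risk P(Y=1) = π·p₁ + (1−π)·p₀ = 0.306×0.683 + 0.694×0.214 = 0.35751.
Under exogeneity, PAF = [P(Y=1) − p₀] / P(Y=1).
PAF = (0.35751 − 0.214) / 0.35751 ≈ 0.4014

PAF ≈ 0.401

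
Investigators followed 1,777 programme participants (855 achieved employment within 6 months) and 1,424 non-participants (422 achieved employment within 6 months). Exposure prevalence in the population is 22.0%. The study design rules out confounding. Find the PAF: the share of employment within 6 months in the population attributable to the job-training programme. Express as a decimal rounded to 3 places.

p₁ = P(outcome | exposed) = 855/1777 = 0.48115
p₀ = P(outcome | unexposed) = 422/1424 = 0.29635
Overall risk P(Y=1) = π·p₁ + (1−π)·p₀ = 0.22×0.48115 + 0.78×0.29635 = 0.337.
Under exogeneity, PAF = [P(Y=1) − p₀] / P(Y=1).
PAF = (0.337 − 0.29635) / 0.337 ≈ 0.1206

PAF ≈ 0.121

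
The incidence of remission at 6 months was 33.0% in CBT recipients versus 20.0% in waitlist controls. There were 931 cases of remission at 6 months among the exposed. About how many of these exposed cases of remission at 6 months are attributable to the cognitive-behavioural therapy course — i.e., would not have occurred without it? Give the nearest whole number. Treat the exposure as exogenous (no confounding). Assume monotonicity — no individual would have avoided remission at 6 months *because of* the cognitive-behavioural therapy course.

p₁ = 0.33, p₀ = 0.2.
PN = (p₁ − p₀)/p₁ = (0.33 − 0.2) / 0.33 ≈ 0.39394.
Attributable cases ≈ PN × (exposed cases) = 0.39394 × 931 ≈ 366.76.

about 367 cases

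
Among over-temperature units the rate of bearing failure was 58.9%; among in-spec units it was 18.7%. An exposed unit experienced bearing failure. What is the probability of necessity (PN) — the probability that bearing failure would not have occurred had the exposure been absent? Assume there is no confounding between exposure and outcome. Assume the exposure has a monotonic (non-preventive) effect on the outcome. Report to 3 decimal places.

p₁ = 0.589, p₀ = 0.187.
Under exogeneity and monotonicity, PN = (p₁ − p₀) / p₁.
PN = (0.589 − 0.187) / 0.589 = 0.402 / 0.589 ≈ 0.6825

PN ≈ 0.683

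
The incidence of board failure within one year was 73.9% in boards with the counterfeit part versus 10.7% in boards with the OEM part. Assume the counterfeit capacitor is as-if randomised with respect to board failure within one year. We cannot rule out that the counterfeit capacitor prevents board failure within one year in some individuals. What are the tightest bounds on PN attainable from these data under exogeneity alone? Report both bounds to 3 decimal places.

p₁ = 0.739, p₀ = 0.107.
Under exogeneity alone the bounds on PN are max{0,(p₁−p₀)/p₁} ≤ PN ≤ min{1,(1−p₀)/p₁}.
  lower = (p₁ − p₀)/p₁ = 0.632 / 0.739 ≈ 0.8552
  upper = min{1, (1 − p₀)/p₁} = 0.893 / 0.739 ≈ 1.2084 → capped at 1

0.855 ≤ PN ≤ 1.000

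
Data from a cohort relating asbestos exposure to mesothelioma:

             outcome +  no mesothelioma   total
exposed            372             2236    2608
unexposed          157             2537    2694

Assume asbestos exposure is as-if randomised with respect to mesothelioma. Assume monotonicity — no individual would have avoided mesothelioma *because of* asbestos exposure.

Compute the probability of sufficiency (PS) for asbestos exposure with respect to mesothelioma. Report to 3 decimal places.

p₁ = P(outcome | exposed) = 372/2608 = 0.14264
p₀ = P(outcome | unexposed) = 157/2694 = 0.058278
Under exogeneity and monotonicity, PS = (p₁ − p₀)/(1 − p₀).
PS = (0.14264 − 0.058278) / 0.94172 ≈ 0.0896

PS ≈ 0.090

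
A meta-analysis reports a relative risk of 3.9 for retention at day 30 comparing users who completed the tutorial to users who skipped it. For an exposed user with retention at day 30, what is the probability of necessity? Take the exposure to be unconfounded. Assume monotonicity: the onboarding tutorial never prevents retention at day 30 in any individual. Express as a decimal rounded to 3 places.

Under exogeneity and monotonicity, PN = (RR − 1) / RR = 1 − 1/RR.
PN = (3.9 − 1) / 3.9 = 2.9 / 3.9 ≈ 0.7436

PN ≈ 0.744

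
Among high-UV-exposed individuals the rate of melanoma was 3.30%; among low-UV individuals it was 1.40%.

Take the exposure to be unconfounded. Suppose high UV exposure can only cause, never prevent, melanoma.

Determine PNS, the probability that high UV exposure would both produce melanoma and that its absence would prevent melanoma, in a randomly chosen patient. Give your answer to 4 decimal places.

p₁ = 0.033, p₀ = 0.014.
Under exogeneity and monotonicity, PNS = p₁ − p₀.
PNS = 0.033 − 0.014 = 0.019

PNS ≈ 0.0190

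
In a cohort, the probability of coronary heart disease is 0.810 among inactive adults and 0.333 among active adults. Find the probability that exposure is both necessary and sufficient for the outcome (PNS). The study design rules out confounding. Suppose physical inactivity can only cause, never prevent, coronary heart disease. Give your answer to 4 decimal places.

Let p₁ = 0.81, p₀ = 0.333.
Under exogeneity and monotonicity, PNS = p₁ − p₀.
PNS = 0.81 − 0.333 = 0.477

PNS ≈ 0.4770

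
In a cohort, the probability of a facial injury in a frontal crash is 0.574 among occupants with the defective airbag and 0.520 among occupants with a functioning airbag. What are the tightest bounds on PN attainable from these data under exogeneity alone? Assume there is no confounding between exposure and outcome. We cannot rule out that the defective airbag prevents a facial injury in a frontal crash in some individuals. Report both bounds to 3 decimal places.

Let p₁ = 0.574, p₀ = 0.52.
Under exogeneity alone the bounds on PN are max{0,(p₁−p₀)/p₁} ≤ PN ≤ min{1,(1−p₀)/p₁}.
  lower = (p₁ − p₀)/p₁ = 0.054 / 0.574 ≈ 0.0941
  upper = min{1, (1 − p₀)/p₁} = 0.48 / 0.574 ≈ 0.8362

0.094 ≤ PN ≤ 0.836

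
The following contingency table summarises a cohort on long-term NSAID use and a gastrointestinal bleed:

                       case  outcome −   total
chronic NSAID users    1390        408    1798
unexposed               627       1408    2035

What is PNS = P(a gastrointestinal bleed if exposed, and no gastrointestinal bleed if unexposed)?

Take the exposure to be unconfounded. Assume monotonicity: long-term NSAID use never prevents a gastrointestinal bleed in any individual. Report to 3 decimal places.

p₁ = P(outcome | exposed) = 1390/1798 = 0.77308
p₀ = P(outcome | unexposed) = 627/2035 = 0.30811
Under exogeneity and monotonicity, PNS = p₁ − p₀.
PNS = 0.77308 − 0.30811 = 0.46497

PNS ≈ 0.465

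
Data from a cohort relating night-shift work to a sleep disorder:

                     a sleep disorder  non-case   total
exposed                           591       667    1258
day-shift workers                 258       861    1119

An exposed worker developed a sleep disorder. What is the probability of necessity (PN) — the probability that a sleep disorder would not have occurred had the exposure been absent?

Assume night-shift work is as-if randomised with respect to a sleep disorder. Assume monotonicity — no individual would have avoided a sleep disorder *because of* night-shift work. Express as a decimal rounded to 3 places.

p₁ = P(outcome | exposed) = 591/1258 = 0.46979
p₀ = P(outcome | unexposed) = 258/1119 = 0.23056
Under exogeneity and monotonicity, PN = (p₁ − p₀) / p₁.
PN = (0.46979 − 0.23056) / 0.46979 = 0.23923 / 0.46979 ≈ 0.5092

PN ≈ 0.509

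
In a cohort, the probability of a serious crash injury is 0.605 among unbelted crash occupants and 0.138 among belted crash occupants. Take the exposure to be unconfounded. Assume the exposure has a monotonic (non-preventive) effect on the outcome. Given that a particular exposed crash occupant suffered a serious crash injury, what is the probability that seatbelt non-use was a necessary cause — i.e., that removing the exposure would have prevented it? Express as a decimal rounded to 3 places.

PN ≈ 0.772

Let p₁ = 0.605, p₀ = 0.138.
Under exogeneity and monotonicity, PN = (p₁ − p₀) / p₁.
PN = (0.605 − 0.138) / 0.605 = 0.467 / 0.605 ≈ 0.7719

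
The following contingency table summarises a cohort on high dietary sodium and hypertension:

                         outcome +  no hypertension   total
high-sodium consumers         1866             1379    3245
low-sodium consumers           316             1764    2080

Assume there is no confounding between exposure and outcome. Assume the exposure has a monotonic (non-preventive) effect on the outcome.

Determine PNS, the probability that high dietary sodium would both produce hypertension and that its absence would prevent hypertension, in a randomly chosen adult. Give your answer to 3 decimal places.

p₁ = P(outcome | exposed) = 1866/3245 = 0.57504
p₀ = P(outcome | unexposed) = 316/2080 = 0.15192
Under exogeneity and monotonicity, PNS = p₁ − p₀.
PNS = 0.57504 − 0.15192 = 0.42312

PNS ≈ 0.423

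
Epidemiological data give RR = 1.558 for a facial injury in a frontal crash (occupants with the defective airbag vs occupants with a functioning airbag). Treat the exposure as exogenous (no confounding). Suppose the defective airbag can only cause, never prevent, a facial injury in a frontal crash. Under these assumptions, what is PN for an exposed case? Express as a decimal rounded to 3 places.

PN ≈ 0.358

Under exogeneity and monotonicity, PN = (RR − 1) / RR = 1 − 1/RR.
PN = (1.558 − 1) / 1.558 = 0.558 / 1.558 ≈ 0.3582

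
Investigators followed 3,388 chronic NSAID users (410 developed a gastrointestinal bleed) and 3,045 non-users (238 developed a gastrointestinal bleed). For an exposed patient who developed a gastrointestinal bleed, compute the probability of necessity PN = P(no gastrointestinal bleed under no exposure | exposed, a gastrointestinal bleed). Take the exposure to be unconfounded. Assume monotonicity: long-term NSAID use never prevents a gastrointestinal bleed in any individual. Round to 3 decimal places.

PN ≈ 0.354

p₁ = P(outcome | exposed) = 410/3388 = 0.12102
p₀ = P(outcome | unexposed) = 238/3045 = 0.078161
Under exogeneity and monotonicity, PN = (p₁ − p₀) / p₁.
PN = (0.12102 − 0.078161) / 0.12102 = 0.042854 / 0.12102 ≈ 0.3541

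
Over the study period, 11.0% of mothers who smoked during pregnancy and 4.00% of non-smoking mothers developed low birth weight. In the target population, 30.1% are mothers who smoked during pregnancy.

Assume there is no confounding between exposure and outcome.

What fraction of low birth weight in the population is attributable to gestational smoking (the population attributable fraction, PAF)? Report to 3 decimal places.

p₁ = 0.11, p₀ = 0.04.
Overall risk P(Y=1) = π·p₁ + (1−π)·p₀ = 0.301×0.11 + 0.699×0.04 = 0.06107.
Under exogeneity, PAF = [P(Y=1) − p₀] / P(Y=1).
PAF = (0.06107 − 0.04) / 0.06107 ≈ 0.3450

PAF ≈ 0.345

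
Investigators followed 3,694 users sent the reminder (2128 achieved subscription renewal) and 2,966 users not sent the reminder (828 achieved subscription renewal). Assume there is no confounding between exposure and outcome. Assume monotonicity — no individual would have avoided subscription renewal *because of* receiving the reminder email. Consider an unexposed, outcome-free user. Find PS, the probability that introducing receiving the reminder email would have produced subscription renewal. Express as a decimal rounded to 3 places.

p₁ = P(outcome | exposed) = 2128/3694 = 0.57607
p₀ = P(outcome | unexposed) = 828/2966 = 0.27916
Under exogeneity and monotonicity, PS = (p₁ − p₀) / (1 − p₀).
PS = (0.57607 − 0.27916) / (1 − 0.27916) = 0.29691 / 0.72084 ≈ 0.4119

PS ≈ 0.412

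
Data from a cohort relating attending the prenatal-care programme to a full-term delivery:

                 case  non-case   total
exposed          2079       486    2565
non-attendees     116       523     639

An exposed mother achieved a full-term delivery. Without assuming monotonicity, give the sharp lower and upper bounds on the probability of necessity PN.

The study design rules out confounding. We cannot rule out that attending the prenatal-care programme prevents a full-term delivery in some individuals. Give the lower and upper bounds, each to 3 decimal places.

p₁ = P(outcome | exposed) = 2079/2565 = 0.81053
p₀ = P(outcome | unexposed) = 116/639 = 0.18153
Under exogeneity alone the bounds on PN are max{0,(p₁−p₀)/p₁} ≤ PN ≤ min{1,(1−p₀)/p₁}.
  lower = (p₁ − p₀)/p₁ = 0.62899 / 0.81053 ≈ 0.7760
  upper = min{1, (1 − p₀)/p₁} = 0.81847 / 0.81053 ≈ 1.0098 → capped at 1

0.776 ≤ PN ≤ 1.000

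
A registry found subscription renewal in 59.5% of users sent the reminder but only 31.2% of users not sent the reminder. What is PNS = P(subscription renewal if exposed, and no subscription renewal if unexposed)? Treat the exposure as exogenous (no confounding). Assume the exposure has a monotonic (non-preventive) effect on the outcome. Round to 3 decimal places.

PNS ≈ 0.283

p₁ = 0.595, p₀ = 0.312.
Under exogeneity and monotonicity, PNS = p₁ − p₀.
PNS = 0.595 − 0.312 = 0.283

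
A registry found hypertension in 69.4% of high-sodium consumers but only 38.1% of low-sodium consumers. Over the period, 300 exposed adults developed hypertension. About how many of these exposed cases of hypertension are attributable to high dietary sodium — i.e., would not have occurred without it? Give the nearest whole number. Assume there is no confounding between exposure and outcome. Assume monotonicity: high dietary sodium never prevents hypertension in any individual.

about 135 cases

p₁ = 0.694, p₀ = 0.381.
PN = (p₁ − p₀)/p₁ = (0.694 − 0.381) / 0.694 ≈ 0.45101.
Attributable cases ≈ PN × (exposed cases) = 0.45101 × 300 ≈ 135.30.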